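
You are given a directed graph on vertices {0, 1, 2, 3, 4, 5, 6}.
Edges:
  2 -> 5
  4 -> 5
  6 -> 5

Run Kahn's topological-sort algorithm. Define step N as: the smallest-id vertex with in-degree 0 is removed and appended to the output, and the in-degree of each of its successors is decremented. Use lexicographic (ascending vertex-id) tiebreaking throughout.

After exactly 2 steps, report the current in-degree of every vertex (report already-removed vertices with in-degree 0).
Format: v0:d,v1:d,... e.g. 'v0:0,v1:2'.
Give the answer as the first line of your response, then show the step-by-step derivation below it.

v0:0,v1:0,v2:0,v3:0,v4:0,v5:3,v6:0

step 1: output 0; order=[0]; indeg=(0,0,0,0,0,3,0)
step 2: output 1; order=[0,1]; indeg=(0,0,0,0,0,3,0)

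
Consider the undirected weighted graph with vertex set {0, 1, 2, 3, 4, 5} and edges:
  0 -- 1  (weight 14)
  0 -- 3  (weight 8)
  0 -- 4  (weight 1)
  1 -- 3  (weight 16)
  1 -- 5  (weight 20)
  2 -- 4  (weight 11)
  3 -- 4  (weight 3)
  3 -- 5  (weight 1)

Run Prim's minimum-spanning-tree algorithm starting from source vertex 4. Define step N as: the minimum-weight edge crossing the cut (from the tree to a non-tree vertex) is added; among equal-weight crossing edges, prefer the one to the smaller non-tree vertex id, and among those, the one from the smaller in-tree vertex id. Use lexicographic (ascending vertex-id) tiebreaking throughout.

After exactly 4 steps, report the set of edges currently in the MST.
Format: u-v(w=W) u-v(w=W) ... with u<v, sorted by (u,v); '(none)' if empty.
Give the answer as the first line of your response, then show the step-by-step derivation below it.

0-4(w=1) 2-4(w=11) 3-4(w=3) 3-5(w=1)

step 1: add edge 0-4 (w=1); MST = {0-4(w=1)}
step 2: add edge 3-4 (w=3); MST = {0-4(w=1) 3-4(w=3)}
step 3: add edge 3-5 (w=1); MST = {0-4(w=1) 3-4(w=3) 3-5(w=1)}
step 4: add edge 2-4 (w=11); MST = {0-4(w=1) 2-4(w=11) 3-4(w=3) 3-5(w=1)}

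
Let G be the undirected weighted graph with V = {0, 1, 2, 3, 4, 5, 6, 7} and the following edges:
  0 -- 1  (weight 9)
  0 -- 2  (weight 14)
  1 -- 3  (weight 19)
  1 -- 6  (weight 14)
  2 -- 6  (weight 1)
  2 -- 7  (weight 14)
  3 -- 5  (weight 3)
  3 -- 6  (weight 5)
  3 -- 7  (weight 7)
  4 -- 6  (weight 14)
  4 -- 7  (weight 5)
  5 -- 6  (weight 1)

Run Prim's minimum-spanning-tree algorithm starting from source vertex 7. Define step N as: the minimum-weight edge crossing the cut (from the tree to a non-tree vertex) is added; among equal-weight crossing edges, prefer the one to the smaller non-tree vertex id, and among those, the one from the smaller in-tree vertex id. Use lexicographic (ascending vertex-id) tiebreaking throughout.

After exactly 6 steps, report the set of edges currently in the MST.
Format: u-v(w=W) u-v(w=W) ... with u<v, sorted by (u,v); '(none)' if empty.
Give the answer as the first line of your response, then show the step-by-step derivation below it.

0-2(w=14) 2-6(w=1) 3-5(w=3) 3-7(w=7) 4-7(w=5) 5-6(w=1)

step 1: add edge 4-7 (w=5); MST = {4-7(w=5)}
step 2: add edge 3-7 (w=7); MST = {3-7(w=7) 4-7(w=5)}
step 3: add edge 3-5 (w=3); MST = {3-5(w=3) 3-7(w=7) 4-7(w=5)}
step 4: add edge 5-6 (w=1); MST = {3-5(w=3) 3-7(w=7) 4-7(w=5) 5-6(w=1)}
step 5: add edge 2-6 (w=1); MST = {2-6(w=1) 3-5(w=3) 3-7(w=7) 4-7(w=5) 5-6(w=1)}
step 6: add edge 0-2 (w=14); MST = {0-2(w=14) 2-6(w=1) 3-5(w=3) 3-7(w=7) 4-7(w=5) 5-6(w=1)}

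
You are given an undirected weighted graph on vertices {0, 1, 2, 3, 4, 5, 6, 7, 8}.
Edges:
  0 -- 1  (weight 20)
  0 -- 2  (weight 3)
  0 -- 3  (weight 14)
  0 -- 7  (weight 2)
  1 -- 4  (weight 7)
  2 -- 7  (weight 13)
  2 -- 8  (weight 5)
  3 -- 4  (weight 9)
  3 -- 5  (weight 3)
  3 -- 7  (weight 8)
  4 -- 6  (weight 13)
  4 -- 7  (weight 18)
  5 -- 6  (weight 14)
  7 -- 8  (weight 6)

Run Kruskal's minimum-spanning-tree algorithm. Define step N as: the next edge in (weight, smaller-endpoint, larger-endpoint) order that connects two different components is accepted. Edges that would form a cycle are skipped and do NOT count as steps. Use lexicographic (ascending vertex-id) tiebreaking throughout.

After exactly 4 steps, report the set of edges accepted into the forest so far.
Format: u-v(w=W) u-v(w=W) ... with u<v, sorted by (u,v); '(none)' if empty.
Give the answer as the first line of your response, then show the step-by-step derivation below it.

0-2(w=3) 0-7(w=2) 2-8(w=5) 3-5(w=3)

step 1: add edge 0-7 (w=2); MST = {0-7(w=2)}
step 2: add edge 0-2 (w=3); MST = {0-2(w=3) 0-7(w=2)}
step 3: add edge 3-5 (w=3); MST = {0-2(w=3) 0-7(w=2) 3-5(w=3)}
step 4: add edge 2-8 (w=5); MST = {0-2(w=3) 0-7(w=2) 2-8(w=5) 3-5(w=3)}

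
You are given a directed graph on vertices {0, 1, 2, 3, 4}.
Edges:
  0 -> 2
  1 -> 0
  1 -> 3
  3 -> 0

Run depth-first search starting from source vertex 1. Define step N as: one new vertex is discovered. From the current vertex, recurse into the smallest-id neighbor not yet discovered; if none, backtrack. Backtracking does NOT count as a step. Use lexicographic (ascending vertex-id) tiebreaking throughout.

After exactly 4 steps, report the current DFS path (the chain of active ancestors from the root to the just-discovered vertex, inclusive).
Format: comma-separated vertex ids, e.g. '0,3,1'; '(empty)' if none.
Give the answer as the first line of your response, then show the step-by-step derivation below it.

1,3

step 1: discover 1; path=1; order=1
step 2: discover 0; path=1>0; order=1,0
step 3: discover 2; path=1>0>2; order=1,0,2
step 4: discover 3; path=1>3; order=1,0,2,3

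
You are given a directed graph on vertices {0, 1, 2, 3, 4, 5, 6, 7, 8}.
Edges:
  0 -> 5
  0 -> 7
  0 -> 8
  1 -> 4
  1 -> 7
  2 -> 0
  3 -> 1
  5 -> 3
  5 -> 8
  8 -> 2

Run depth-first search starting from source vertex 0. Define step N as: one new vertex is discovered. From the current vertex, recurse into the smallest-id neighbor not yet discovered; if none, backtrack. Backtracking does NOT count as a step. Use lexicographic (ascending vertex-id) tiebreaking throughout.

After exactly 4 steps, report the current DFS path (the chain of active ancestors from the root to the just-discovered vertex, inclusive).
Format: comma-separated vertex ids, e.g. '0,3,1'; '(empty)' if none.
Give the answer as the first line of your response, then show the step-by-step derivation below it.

0,5,3,1

step 1: discover 0; path=0; order=0
step 2: discover 5; path=0>5; order=0,5
step 3: discover 3; path=0>5>3; order=0,5,3
step 4: discover 1; path=0>5>3>1; order=0,5,3,1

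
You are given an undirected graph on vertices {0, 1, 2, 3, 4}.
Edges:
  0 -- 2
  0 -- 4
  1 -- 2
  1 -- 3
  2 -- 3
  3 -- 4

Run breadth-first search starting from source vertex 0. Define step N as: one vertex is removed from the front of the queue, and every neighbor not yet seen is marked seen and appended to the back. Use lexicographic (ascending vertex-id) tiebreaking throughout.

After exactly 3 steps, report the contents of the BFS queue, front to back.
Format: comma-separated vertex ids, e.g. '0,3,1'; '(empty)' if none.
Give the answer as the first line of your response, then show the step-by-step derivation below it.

1,3

step 1: dequeue 0; queue=[2,4]; order=0
step 2: dequeue 2; queue=[4,1,3]; order=0,2
step 3: dequeue 4; queue=[1,3]; order=0,2,4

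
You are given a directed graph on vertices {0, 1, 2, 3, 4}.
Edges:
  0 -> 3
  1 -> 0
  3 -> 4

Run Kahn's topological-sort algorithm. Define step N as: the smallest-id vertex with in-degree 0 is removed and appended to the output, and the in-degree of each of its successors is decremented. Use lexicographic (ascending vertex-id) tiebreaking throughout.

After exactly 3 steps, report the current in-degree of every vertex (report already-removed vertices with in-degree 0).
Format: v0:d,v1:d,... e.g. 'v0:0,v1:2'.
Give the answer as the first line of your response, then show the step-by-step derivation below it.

v0:0,v1:0,v2:0,v3:0,v4:1

step 1: output 1; order=[1]; indeg=(0,0,0,1,1)
step 2: output 0; order=[1,0]; indeg=(0,0,0,0,1)
step 3: output 2; order=[1,0,2]; indeg=(0,0,0,0,1)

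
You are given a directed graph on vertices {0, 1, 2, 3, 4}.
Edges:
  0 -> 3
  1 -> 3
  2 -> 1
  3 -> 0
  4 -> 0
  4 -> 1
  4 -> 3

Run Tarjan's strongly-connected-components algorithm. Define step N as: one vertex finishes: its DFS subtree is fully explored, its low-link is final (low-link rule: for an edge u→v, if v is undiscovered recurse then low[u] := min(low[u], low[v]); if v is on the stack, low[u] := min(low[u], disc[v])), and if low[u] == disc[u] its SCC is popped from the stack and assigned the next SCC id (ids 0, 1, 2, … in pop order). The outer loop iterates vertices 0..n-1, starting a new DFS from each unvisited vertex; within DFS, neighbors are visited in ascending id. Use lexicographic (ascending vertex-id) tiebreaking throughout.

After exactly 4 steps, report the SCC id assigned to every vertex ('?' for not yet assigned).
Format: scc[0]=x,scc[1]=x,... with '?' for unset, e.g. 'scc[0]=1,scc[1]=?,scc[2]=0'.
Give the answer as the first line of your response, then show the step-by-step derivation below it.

scc[0]=0,scc[1]=1,scc[2]=2,scc[3]=0,scc[4]=?

step 1: low=(low[0]=0,low[1]=?,low[2]=?,low[3]=0,low[4]=?); scc=(scc[0]=?,scc[1]=?,scc[2]=?,scc[3]=?,scc[4]=?)
step 2: low=(low[0]=0,low[1]=?,low[2]=?,low[3]=0,low[4]=?); scc=(scc[0]=0,scc[1]=?,scc[2]=?,scc[3]=0,scc[4]=?)
step 3: low=(low[0]=0,low[1]=2,low[2]=?,low[3]=0,low[4]=?); scc=(scc[0]=0,scc[1]=1,scc[2]=?,scc[3]=0,scc[4]=?)
step 4: low=(low[0]=0,low[1]=2,low[2]=3,low[3]=0,low[4]=?); scc=(scc[0]=0,scc[1]=1,scc[2]=2,scc[3]=0,scc[4]=?)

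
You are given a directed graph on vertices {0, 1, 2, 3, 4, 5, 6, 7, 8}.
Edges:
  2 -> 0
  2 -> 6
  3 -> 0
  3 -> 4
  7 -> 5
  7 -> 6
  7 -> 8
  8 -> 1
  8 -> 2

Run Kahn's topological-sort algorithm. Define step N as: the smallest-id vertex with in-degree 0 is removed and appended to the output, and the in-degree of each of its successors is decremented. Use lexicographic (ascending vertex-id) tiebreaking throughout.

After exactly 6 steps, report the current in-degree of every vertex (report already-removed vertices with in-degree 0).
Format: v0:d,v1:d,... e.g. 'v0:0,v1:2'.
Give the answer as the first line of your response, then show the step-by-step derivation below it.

v0:1,v1:0,v2:0,v3:0,v4:0,v5:0,v6:1,v7:0,v8:0

step 1: output 3; order=[3]; indeg=(1,1,1,0,0,1,2,0,1)
step 2: output 4; order=[3,4]; indeg=(1,1,1,0,0,1,2,0,1)
step 3: output 7; order=[3,4,7]; indeg=(1,1,1,0,0,0,1,0,0)
step 4: output 5; order=[3,4,7,5]; indeg=(1,1,1,0,0,0,1,0,0)
step 5: output 8; order=[3,4,7,5,8]; indeg=(1,0,0,0,0,0,1,0,0)
step 6: output 1; order=[3,4,7,5,8,1]; indeg=(1,0,0,0,0,0,1,0,0)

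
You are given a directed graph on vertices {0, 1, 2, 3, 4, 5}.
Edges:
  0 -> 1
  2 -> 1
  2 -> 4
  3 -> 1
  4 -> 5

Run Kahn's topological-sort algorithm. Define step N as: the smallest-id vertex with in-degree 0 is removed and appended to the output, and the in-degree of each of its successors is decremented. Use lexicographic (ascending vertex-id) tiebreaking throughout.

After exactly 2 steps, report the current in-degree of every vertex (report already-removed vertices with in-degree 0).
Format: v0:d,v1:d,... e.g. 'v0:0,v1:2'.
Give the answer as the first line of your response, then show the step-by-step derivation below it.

v0:0,v1:1,v2:0,v3:0,v4:0,v5:1

step 1: output 0; order=[0]; indeg=(0,2,0,0,1,1)
step 2: output 2; order=[0,2]; indeg=(0,1,0,0,0,1)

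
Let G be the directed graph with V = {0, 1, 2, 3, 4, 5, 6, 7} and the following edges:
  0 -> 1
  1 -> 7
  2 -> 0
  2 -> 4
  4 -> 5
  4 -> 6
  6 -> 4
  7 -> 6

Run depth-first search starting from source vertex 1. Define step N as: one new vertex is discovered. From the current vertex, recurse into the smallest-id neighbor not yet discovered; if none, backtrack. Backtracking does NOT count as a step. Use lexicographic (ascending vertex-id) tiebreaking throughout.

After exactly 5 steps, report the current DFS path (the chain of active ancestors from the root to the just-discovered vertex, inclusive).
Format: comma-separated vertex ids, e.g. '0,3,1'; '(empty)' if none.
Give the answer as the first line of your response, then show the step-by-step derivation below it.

1,7,6,4,5

step 1: discover 1; path=1; order=1
step 2: discover 7; path=1>7; order=1,7
step 3: discover 6; path=1>7>6; order=1,7,6
step 4: discover 4; path=1>7>6>4; order=1,7,6,4
step 5: discover 5; path=1>7>6>4>5; order=1,7,6,4,5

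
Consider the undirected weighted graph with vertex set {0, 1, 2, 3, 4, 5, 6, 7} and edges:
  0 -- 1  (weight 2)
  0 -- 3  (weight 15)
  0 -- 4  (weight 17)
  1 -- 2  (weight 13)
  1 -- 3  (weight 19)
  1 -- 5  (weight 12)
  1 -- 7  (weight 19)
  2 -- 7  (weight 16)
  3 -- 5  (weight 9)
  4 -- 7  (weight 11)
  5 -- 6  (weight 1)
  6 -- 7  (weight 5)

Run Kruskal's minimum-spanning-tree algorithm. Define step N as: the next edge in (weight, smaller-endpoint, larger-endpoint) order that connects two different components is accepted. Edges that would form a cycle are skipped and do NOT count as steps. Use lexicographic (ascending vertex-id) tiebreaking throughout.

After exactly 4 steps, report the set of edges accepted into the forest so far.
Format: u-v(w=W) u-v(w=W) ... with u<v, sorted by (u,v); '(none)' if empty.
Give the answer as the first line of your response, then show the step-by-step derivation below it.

0-1(w=2) 3-5(w=9) 5-6(w=1) 6-7(w=5)

step 1: add edge 5-6 (w=1); MST = {5-6(w=1)}
step 2: add edge 0-1 (w=2); MST = {0-1(w=2) 5-6(w=1)}
step 3: add edge 6-7 (w=5); MST = {0-1(w=2) 5-6(w=1) 6-7(w=5)}
step 4: add edge 3-5 (w=9); MST = {0-1(w=2) 3-5(w=9) 5-6(w=1) 6-7(w=5)}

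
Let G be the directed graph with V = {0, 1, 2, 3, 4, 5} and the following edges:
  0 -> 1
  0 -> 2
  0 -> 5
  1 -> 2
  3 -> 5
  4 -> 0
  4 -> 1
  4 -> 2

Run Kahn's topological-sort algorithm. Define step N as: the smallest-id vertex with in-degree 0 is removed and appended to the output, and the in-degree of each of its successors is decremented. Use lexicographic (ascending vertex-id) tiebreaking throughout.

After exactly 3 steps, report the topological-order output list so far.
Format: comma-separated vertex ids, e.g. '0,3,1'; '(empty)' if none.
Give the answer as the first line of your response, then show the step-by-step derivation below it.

3,4,0

step 1: output 3; order=[3]; indeg=(1,2,3,0,0,1)
step 2: output 4; order=[3,4]; indeg=(0,1,2,0,0,1)
step 3: output 0; order=[3,4,0]; indeg=(0,0,1,0,0,0)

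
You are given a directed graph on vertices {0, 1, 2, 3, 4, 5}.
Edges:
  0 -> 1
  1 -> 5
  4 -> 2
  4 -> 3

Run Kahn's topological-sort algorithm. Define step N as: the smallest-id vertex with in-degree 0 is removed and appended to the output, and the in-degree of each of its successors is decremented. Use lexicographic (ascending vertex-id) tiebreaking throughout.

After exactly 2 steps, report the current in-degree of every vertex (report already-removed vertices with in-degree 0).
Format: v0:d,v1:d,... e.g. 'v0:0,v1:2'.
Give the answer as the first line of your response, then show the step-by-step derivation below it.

v0:0,v1:0,v2:1,v3:1,v4:0,v5:0

step 1: output 0; order=[0]; indeg=(0,0,1,1,0,1)
step 2: output 1; order=[0,1]; indeg=(0,0,1,1,0,0)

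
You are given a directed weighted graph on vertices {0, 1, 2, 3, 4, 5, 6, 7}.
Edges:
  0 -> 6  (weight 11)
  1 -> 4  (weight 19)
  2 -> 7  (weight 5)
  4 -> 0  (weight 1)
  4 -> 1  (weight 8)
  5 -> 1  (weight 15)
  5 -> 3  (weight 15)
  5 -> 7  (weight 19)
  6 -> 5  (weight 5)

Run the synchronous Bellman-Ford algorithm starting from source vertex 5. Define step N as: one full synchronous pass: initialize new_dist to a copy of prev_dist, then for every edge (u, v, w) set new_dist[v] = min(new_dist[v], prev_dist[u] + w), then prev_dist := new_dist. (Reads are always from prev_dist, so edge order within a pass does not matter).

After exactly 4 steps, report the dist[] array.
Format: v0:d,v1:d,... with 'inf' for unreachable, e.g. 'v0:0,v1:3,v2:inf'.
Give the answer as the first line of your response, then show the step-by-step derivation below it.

v0:35,v1:15,v2:inf,v3:15,v4:34,v5:0,v6:46,v7:19

step 1: dist = v0:inf,v1:15,v2:inf,v3:15,v4:inf,v5:0,v6:inf,v7:19
step 2: dist = v0:inf,v1:15,v2:inf,v3:15,v4:34,v5:0,v6:inf,v7:19
step 3: dist = v0:35,v1:15,v2:inf,v3:15,v4:34,v5:0,v6:inf,v7:19
step 4: dist = v0:35,v1:15,v2:inf,v3:15,v4:34,v5:0,v6:46,v7:19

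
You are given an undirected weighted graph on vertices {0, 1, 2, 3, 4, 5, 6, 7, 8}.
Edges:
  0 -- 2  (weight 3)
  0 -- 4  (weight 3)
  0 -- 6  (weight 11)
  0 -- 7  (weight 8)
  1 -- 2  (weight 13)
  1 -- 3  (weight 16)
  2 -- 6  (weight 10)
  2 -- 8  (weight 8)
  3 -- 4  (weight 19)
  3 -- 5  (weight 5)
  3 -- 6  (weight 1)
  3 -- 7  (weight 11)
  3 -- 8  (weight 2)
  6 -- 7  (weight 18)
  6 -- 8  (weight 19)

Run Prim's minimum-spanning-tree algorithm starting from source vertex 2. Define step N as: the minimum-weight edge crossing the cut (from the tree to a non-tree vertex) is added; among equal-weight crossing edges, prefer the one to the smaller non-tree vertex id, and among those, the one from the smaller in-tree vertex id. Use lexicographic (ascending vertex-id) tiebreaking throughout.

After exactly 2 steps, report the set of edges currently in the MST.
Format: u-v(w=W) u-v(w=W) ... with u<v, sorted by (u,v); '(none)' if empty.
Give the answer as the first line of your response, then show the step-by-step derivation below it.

0-2(w=3) 0-4(w=3)

step 1: add edge 0-2 (w=3); MST = {0-2(w=3)}
step 2: add edge 0-4 (w=3); MST = {0-2(w=3) 0-4(w=3)}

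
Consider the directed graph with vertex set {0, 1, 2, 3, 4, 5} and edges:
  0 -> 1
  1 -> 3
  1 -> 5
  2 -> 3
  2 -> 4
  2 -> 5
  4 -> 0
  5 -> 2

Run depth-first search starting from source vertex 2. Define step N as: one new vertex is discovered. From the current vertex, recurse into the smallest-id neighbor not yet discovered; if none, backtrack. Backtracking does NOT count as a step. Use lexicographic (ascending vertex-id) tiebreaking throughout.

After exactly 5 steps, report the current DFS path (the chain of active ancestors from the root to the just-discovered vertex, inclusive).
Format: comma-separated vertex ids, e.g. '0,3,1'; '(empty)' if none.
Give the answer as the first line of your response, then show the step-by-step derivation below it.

2,4,0,1

step 1: discover 2; path=2; order=2
step 2: discover 3; path=2>3; order=2,3
step 3: discover 4; path=2>4; order=2,3,4
step 4: discover 0; path=2>4>0; order=2,3,4,0
step 5: discover 1; path=2>4>0>1; order=2,3,4,0,1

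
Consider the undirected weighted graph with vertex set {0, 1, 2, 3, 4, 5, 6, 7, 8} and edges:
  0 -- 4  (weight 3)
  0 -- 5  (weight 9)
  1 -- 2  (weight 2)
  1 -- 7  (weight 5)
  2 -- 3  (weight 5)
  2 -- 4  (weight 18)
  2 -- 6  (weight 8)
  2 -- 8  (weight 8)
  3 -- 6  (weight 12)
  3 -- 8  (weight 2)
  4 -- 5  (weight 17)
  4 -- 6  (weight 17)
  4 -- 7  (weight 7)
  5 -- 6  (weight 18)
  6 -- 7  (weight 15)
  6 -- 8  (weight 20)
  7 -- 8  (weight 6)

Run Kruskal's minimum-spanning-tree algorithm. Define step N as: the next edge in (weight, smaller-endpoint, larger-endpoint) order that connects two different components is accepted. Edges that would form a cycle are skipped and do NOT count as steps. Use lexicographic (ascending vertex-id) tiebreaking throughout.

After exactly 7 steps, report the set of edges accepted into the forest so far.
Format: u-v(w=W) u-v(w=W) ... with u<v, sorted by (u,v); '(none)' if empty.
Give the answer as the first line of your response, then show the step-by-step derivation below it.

0-4(w=3) 1-2(w=2) 1-7(w=5) 2-3(w=5) 2-6(w=8) 3-8(w=2) 4-7(w=7)

step 1: add edge 1-2 (w=2); MST = {1-2(w=2)}
step 2: add edge 3-8 (w=2); MST = {1-2(w=2) 3-8(w=2)}
step 3: add edge 0-4 (w=3); MST = {0-4(w=3) 1-2(w=2) 3-8(w=2)}
step 4: add edge 1-7 (w=5); MST = {0-4(w=3) 1-2(w=2) 1-7(w=5) 3-8(w=2)}
step 5: add edge 2-3 (w=5); MST = {0-4(w=3) 1-2(w=2) 1-7(w=5) 2-3(w=5) 3-8(w=2)}
step 6: add edge 4-7 (w=7); MST = {0-4(w=3) 1-2(w=2) 1-7(w=5) 2-3(w=5) 3-8(w=2) 4-7(w=7)}
step 7: add edge 2-6 (w=8); MST = {0-4(w=3) 1-2(w=2) 1-7(w=5) 2-3(w=5) 2-6(w=8) 3-8(w=2) 4-7(w=7)}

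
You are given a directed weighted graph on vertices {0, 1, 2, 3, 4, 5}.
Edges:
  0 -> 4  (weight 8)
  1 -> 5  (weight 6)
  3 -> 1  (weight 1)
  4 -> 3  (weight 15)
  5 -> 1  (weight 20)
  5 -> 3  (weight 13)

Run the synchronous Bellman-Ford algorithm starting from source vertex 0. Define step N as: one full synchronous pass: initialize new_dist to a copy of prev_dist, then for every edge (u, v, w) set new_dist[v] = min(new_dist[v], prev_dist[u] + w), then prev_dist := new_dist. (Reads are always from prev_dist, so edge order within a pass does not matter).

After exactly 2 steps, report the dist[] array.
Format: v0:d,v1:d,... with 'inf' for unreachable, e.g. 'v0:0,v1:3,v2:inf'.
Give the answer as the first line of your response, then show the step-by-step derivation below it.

v0:0,v1:inf,v2:inf,v3:23,v4:8,v5:inf

step 1: dist = v0:0,v1:inf,v2:inf,v3:inf,v4:8,v5:inf
step 2: dist = v0:0,v1:inf,v2:inf,v3:23,v4:8,v5:inf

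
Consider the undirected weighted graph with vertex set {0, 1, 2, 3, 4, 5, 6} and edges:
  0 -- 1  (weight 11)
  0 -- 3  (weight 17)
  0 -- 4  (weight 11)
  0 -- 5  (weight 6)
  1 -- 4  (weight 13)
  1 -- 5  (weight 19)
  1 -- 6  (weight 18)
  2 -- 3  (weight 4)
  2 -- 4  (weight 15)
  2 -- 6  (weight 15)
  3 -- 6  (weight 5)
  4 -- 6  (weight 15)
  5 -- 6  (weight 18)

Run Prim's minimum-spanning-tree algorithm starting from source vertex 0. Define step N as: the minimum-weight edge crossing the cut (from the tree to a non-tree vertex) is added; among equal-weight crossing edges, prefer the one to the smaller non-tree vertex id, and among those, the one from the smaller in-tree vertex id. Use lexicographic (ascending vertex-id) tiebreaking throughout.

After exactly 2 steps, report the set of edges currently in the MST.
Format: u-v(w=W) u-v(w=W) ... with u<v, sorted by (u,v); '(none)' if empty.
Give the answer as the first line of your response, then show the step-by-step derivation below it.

0-1(w=11) 0-5(w=6)

step 1: add edge 0-5 (w=6); MST = {0-5(w=6)}
step 2: add edge 0-1 (w=11); MST = {0-1(w=11) 0-5(w=6)}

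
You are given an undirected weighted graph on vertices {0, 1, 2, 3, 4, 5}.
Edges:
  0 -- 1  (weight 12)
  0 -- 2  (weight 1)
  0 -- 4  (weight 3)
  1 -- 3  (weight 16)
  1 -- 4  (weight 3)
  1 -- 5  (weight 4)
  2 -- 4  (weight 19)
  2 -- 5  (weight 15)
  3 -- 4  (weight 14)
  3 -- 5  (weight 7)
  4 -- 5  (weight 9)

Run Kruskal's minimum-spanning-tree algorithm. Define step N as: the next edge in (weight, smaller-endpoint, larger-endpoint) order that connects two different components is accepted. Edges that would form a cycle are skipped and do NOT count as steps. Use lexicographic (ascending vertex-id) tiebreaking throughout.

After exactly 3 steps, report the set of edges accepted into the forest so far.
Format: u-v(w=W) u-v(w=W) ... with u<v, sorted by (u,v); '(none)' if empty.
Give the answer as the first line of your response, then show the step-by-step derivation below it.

0-2(w=1) 0-4(w=3) 1-4(w=3)

step 1: add edge 0-2 (w=1); MST = {0-2(w=1)}
step 2: add edge 0-4 (w=3); MST = {0-2(w=1) 0-4(w=3)}
step 3: add edge 1-4 (w=3); MST = {0-2(w=1) 0-4(w=3) 1-4(w=3)}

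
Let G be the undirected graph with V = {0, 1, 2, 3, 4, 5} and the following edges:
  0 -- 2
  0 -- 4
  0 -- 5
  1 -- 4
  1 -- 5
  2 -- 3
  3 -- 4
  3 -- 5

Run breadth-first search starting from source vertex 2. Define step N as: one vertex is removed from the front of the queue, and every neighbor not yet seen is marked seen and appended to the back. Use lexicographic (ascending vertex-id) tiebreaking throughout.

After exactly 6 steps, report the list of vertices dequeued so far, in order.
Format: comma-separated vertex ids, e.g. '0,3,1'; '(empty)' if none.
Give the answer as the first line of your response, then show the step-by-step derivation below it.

2,0,3,4,5,1

step 1: dequeue 2; queue=[0,3]; order=2
step 2: dequeue 0; queue=[3,4,5]; order=2,0
step 3: dequeue 3; queue=[4,5]; order=2,0,3
step 4: dequeue 4; queue=[5,1]; order=2,0,3,4
step 5: dequeue 5; queue=[1]; order=2,0,3,4,5
step 6: dequeue 1; queue=[(empty)]; order=2,0,3,4,5,1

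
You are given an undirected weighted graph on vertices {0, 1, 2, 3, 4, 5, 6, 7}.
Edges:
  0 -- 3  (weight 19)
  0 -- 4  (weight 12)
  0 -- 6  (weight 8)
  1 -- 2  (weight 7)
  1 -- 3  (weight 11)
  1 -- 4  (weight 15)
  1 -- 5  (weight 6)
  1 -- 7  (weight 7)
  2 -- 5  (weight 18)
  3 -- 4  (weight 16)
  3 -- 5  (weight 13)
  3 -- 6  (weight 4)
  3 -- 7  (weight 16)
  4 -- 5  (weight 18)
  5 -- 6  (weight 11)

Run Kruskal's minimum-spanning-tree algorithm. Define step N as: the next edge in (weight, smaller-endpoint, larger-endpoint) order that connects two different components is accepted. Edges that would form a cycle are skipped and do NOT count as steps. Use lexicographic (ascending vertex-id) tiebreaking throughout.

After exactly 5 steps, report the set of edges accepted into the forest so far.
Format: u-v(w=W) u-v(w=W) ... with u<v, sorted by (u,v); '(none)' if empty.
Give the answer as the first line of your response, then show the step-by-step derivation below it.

0-6(w=8) 1-2(w=7) 1-5(w=6) 1-7(w=7) 3-6(w=4)

step 1: add edge 3-6 (w=4); MST = {3-6(w=4)}
step 2: add edge 1-5 (w=6); MST = {1-5(w=6) 3-6(w=4)}
step 3: add edge 1-2 (w=7); MST = {1-2(w=7) 1-5(w=6) 3-6(w=4)}
step 4: add edge 1-7 (w=7); MST = {1-2(w=7) 1-5(w=6) 1-7(w=7) 3-6(w=4)}
step 5: add edge 0-6 (w=8); MST = {0-6(w=8) 1-2(w=7) 1-5(w=6) 1-7(w=7) 3-6(w=4)}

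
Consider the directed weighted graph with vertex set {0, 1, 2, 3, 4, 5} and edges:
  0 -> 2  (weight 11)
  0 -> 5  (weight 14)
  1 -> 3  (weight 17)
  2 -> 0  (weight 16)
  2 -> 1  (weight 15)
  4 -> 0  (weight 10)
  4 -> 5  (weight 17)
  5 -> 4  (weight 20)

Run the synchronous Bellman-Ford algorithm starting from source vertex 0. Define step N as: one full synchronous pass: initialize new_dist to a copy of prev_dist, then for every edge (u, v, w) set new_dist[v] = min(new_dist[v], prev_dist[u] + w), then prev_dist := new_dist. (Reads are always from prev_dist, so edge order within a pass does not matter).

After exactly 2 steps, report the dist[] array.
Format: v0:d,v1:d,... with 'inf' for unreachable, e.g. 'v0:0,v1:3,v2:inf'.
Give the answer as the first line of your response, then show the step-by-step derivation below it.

v0:0,v1:26,v2:11,v3:inf,v4:34,v5:14

step 1: dist = v0:0,v1:inf,v2:11,v3:inf,v4:inf,v5:14
step 2: dist = v0:0,v1:26,v2:11,v3:inf,v4:34,v5:14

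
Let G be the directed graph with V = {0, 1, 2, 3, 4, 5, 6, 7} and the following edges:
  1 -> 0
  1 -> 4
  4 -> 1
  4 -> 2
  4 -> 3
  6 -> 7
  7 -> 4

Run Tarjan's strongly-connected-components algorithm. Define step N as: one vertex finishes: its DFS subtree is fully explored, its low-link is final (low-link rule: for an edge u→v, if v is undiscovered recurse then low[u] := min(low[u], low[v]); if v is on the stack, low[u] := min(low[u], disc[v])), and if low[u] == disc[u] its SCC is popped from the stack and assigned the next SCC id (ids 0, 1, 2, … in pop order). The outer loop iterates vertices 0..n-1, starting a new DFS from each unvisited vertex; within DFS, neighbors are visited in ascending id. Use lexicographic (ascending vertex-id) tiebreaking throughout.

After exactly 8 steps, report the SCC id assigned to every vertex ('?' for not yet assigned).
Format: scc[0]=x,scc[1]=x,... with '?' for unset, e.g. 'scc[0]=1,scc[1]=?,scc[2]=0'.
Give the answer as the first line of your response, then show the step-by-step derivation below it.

scc[0]=0,scc[1]=3,scc[2]=1,scc[3]=2,scc[4]=3,scc[5]=4,scc[6]=6,scc[7]=5

step 1: low=(low[0]=0,low[1]=?,low[2]=?,low[3]=?,low[4]=?,low[5]=?,low[6]=?,low[7]=?); scc=(scc[0]=0,scc[1]=?,scc[2]=?,scc[3]=?,scc[4]=?,scc[5]=?,scc[6]=?,scc[7]=?)
step 2: low=(low[0]=0,low[1]=1,low[2]=3,low[3]=?,low[4]=1,low[5]=?,low[6]=?,low[7]=?); scc=(scc[0]=0,scc[1]=?,scc[2]=1,scc[3]=?,scc[4]=?,scc[5]=?,scc[6]=?,scc[7]=?)
step 3: low=(low[0]=0,low[1]=1,low[2]=3,low[3]=4,low[4]=1,low[5]=?,low[6]=?,low[7]=?); scc=(scc[0]=0,scc[1]=?,scc[2]=1,scc[3]=2,scc[4]=?,scc[5]=?,scc[6]=?,scc[7]=?)
step 4: low=(low[0]=0,low[1]=1,low[2]=3,low[3]=4,low[4]=1,low[5]=?,low[6]=?,low[7]=?); scc=(scc[0]=0,scc[1]=?,scc[2]=1,scc[3]=2,scc[4]=?,scc[5]=?,scc[6]=?,scc[7]=?)
step 5: low=(low[0]=0,low[1]=1,low[2]=3,low[3]=4,low[4]=1,low[5]=?,low[6]=?,low[7]=?); scc=(scc[0]=0,scc[1]=3,scc[2]=1,scc[3]=2,scc[4]=3,scc[5]=?,scc[6]=?,scc[7]=?)
step 6: low=(low[0]=0,low[1]=1,low[2]=3,low[3]=4,low[4]=1,low[5]=5,low[6]=?,low[7]=?); scc=(scc[0]=0,scc[1]=3,scc[2]=1,scc[3]=2,scc[4]=3,scc[5]=4,scc[6]=?,scc[7]=?)
step 7: low=(low[0]=0,low[1]=1,low[2]=3,low[3]=4,low[4]=1,low[5]=5,low[6]=6,low[7]=7); scc=(scc[0]=0,scc[1]=3,scc[2]=1,scc[3]=2,scc[4]=3,scc[5]=4,scc[6]=?,scc[7]=5)
step 8: low=(low[0]=0,low[1]=1,low[2]=3,low[3]=4,low[4]=1,low[5]=5,low[6]=6,low[7]=7); scc=(scc[0]=0,scc[1]=3,scc[2]=1,scc[3]=2,scc[4]=3,scc[5]=4,scc[6]=6,scc[7]=5)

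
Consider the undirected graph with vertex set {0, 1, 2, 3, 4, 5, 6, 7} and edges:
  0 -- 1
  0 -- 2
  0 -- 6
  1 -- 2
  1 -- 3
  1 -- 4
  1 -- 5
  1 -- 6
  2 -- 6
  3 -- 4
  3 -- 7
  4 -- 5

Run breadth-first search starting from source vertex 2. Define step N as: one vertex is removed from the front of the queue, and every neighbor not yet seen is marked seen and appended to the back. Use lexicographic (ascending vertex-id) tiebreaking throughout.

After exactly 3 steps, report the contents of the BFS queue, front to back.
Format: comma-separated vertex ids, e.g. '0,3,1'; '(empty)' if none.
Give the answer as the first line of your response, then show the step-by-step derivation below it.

6,3,4,5

step 1: dequeue 2; queue=[0,1,6]; order=2
step 2: dequeue 0; queue=[1,6]; order=2,0
step 3: dequeue 1; queue=[6,3,4,5]; order=2,0,1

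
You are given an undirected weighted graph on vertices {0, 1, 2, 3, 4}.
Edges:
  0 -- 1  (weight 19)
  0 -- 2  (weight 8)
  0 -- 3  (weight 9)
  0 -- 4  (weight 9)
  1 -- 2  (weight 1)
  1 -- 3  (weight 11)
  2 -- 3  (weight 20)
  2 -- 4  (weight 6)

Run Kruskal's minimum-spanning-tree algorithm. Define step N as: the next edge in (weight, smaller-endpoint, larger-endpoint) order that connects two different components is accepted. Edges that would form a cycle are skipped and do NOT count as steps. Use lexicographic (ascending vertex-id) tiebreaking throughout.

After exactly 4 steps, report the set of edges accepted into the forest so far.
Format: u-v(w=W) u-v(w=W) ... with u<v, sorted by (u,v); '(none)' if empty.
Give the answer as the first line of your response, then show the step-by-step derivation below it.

0-2(w=8) 0-3(w=9) 1-2(w=1) 2-4(w=6)

step 1: add edge 1-2 (w=1); MST = {1-2(w=1)}
step 2: add edge 2-4 (w=6); MST = {1-2(w=1) 2-4(w=6)}
step 3: add edge 0-2 (w=8); MST = {0-2(w=8) 1-2(w=1) 2-4(w=6)}
step 4: add edge 0-3 (w=9); MST = {0-2(w=8) 0-3(w=9) 1-2(w=1) 2-4(w=6)}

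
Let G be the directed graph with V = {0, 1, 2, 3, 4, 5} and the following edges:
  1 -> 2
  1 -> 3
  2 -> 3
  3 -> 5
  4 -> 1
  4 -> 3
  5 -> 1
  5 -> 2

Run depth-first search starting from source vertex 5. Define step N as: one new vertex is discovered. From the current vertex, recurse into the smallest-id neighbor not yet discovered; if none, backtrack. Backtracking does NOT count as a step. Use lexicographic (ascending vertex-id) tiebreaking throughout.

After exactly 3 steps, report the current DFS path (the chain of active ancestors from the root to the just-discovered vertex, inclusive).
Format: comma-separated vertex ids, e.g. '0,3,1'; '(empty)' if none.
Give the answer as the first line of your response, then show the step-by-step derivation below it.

5,1,2

step 1: discover 5; path=5; order=5
step 2: discover 1; path=5>1; order=5,1
step 3: discover 2; path=5>1>2; order=5,1,2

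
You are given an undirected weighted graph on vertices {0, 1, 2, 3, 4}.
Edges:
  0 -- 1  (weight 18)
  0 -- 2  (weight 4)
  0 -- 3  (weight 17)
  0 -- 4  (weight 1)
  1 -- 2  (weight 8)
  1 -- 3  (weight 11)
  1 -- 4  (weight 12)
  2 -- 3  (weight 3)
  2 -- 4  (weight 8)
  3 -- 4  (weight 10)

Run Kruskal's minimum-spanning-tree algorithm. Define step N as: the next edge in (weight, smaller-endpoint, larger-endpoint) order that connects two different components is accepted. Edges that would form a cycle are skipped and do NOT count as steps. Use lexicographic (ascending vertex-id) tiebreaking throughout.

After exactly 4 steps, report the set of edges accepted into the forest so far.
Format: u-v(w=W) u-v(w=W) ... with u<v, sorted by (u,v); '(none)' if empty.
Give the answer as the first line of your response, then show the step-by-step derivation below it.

0-2(w=4) 0-4(w=1) 1-2(w=8) 2-3(w=3)

step 1: add edge 0-4 (w=1); MST = {0-4(w=1)}
step 2: add edge 2-3 (w=3); MST = {0-4(w=1) 2-3(w=3)}
step 3: add edge 0-2 (w=4); MST = {0-2(w=4) 0-4(w=1) 2-3(w=3)}
step 4: add edge 1-2 (w=8); MST = {0-2(w=4) 0-4(w=1) 1-2(w=8) 2-3(w=3)}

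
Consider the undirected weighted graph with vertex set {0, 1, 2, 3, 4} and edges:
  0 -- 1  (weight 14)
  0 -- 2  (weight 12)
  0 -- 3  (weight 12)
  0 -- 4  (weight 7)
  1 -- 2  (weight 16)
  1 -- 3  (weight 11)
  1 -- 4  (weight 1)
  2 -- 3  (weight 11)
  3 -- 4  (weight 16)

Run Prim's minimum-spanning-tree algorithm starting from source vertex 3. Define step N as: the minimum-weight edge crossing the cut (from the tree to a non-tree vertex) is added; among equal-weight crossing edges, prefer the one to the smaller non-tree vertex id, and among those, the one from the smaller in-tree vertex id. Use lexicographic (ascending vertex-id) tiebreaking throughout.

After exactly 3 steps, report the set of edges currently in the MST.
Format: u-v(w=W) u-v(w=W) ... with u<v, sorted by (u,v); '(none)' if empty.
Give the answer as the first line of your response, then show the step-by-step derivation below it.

0-4(w=7) 1-3(w=11) 1-4(w=1)

step 1: add edge 1-3 (w=11); MST = {1-3(w=11)}
step 2: add edge 1-4 (w=1); MST = {1-3(w=11) 1-4(w=1)}
step 3: add edge 0-4 (w=7); MST = {0-4(w=7) 1-3(w=11) 1-4(w=1)}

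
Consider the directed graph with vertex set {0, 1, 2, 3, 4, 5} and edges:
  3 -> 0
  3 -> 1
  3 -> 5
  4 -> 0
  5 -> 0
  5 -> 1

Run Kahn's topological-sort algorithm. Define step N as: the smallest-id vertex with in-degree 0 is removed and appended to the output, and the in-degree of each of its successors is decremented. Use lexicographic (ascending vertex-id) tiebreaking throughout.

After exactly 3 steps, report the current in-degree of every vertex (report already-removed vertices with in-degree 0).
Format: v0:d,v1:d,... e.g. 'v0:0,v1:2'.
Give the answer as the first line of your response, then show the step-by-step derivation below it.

v0:1,v1:1,v2:0,v3:0,v4:0,v5:0

step 1: output 2; order=[2]; indeg=(3,2,0,0,0,1)
step 2: output 3; order=[2,3]; indeg=(2,1,0,0,0,0)
step 3: output 4; order=[2,3,4]; indeg=(1,1,0,0,0,0)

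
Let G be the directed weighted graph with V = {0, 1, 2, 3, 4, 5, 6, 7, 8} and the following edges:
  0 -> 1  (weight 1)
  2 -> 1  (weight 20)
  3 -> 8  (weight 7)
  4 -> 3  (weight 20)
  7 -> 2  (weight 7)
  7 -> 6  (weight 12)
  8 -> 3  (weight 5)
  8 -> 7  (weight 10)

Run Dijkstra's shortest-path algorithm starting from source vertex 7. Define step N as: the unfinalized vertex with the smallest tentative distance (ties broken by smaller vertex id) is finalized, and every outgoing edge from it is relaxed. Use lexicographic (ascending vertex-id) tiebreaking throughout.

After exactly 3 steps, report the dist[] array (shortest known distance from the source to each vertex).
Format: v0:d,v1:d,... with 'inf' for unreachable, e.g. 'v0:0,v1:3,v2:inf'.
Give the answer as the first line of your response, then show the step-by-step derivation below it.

v0:inf,v1:27,v2:7,v3:inf,v4:inf,v5:inf,v6:12,v7:0,v8:inf

step 1: dist = v0:inf,v1:inf,v2:7,v3:inf,v4:inf,v5:inf,v6:12,v7:0,v8:inf
step 2: dist = v0:inf,v1:27,v2:7,v3:inf,v4:inf,v5:inf,v6:12,v7:0,v8:inf
step 3: dist = v0:inf,v1:27,v2:7,v3:inf,v4:inf,v5:inf,v6:12,v7:0,v8:inf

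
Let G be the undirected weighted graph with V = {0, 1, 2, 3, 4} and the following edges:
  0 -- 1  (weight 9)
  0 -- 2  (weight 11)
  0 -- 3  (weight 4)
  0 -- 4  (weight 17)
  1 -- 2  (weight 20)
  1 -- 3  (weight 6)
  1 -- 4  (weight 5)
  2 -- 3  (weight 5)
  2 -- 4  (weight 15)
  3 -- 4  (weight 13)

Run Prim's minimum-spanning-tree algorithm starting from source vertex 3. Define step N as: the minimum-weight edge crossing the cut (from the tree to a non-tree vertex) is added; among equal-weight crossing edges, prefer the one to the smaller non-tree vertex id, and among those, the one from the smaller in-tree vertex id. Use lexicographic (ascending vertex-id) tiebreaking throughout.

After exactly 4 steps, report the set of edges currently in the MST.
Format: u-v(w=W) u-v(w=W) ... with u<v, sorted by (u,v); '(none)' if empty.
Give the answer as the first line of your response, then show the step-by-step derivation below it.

0-3(w=4) 1-3(w=6) 1-4(w=5) 2-3(w=5)

step 1: add edge 0-3 (w=4); MST = {0-3(w=4)}
step 2: add edge 2-3 (w=5); MST = {0-3(w=4) 2-3(w=5)}
step 3: add edge 1-3 (w=6); MST = {0-3(w=4) 1-3(w=6) 2-3(w=5)}
step 4: add edge 1-4 (w=5); MST = {0-3(w=4) 1-3(w=6) 1-4(w=5) 2-3(w=5)}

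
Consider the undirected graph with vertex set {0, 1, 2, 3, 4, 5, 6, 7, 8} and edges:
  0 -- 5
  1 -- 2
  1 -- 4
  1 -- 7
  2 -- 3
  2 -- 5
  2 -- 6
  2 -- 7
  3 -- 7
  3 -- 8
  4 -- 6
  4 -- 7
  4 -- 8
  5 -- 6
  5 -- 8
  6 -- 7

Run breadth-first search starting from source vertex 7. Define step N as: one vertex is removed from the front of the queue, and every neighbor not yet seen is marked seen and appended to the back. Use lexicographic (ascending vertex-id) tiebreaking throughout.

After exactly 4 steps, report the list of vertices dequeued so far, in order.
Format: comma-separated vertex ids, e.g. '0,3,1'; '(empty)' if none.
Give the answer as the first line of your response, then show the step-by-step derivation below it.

7,1,2,3

step 1: dequeue 7; queue=[1,2,3,4,6]; order=7
step 2: dequeue 1; queue=[2,3,4,6]; order=7,1
step 3: dequeue 2; queue=[3,4,6,5]; order=7,1,2
step 4: dequeue 3; queue=[4,6,5,8]; order=7,1,2,3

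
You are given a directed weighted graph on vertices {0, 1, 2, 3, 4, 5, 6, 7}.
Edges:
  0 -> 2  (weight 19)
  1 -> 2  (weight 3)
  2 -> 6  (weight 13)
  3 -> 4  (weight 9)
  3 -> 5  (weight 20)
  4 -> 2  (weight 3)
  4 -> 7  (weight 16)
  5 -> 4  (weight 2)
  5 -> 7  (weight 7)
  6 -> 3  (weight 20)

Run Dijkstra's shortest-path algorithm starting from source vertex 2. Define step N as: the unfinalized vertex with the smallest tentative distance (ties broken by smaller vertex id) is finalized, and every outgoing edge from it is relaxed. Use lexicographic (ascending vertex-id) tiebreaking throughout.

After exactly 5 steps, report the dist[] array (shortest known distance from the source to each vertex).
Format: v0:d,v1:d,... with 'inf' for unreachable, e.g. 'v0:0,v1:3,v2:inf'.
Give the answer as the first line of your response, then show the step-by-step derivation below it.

v0:inf,v1:inf,v2:0,v3:33,v4:42,v5:53,v6:13,v7:58

step 1: dist = v0:inf,v1:inf,v2:0,v3:inf,v4:inf,v5:inf,v6:13,v7:inf
step 2: dist = v0:inf,v1:inf,v2:0,v3:33,v4:inf,v5:inf,v6:13,v7:inf
step 3: dist = v0:inf,v1:inf,v2:0,v3:33,v4:42,v5:53,v6:13,v7:inf
step 4: dist = v0:inf,v1:inf,v2:0,v3:33,v4:42,v5:53,v6:13,v7:58
step 5: dist = v0:inf,v1:inf,v2:0,v3:33,v4:42,v5:53,v6:13,v7:58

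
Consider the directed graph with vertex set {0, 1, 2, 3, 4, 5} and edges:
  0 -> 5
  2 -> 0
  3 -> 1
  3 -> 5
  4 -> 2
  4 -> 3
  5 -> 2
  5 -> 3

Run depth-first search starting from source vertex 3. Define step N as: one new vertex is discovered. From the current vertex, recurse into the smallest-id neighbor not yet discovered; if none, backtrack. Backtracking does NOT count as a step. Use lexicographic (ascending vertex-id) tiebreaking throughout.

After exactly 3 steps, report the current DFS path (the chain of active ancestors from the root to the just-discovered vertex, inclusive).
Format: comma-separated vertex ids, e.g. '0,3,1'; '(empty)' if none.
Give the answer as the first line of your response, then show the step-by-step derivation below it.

3,5

step 1: discover 3; path=3; order=3
step 2: discover 1; path=3>1; order=3,1
step 3: discover 5; path=3>5; order=3,1,5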